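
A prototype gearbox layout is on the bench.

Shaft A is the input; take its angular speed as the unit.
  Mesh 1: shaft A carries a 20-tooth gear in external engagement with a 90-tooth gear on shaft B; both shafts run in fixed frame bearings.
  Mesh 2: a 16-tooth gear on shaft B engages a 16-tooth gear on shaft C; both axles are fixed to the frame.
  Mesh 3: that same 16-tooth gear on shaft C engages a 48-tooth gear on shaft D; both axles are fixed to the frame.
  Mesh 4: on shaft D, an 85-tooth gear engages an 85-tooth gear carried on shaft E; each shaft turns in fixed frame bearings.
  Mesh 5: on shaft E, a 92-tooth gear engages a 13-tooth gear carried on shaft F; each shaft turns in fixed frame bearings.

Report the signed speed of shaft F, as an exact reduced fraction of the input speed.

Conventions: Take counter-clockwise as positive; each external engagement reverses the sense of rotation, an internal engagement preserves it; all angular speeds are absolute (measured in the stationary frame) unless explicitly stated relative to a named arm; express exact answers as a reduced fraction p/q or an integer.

-184/351

5-mesh fixed-axis compound train (all bearings frame-fixed)
mesh 1 [20T→90T]: |ω|/ω_in = 1×20/90 = 2/9, sense flips to −
mesh 2 [16T→16T]: |ω|/ω_in = (2/9)×16/16 = 2/9, sense flips to +
mesh 3 [16T→48T]: |ω|/ω_in = (2/9)×16/48 = 2/27, sense flips to −
mesh 4 [85T→85T]: |ω|/ω_in = (2/27)×85/85 = 2/27, sense flips to +
mesh 5 [92T→13T]: |ω|/ω_in = (2/27)×92/13 = 184/351, sense flips to −
signed output speed (× input speed) = -184/351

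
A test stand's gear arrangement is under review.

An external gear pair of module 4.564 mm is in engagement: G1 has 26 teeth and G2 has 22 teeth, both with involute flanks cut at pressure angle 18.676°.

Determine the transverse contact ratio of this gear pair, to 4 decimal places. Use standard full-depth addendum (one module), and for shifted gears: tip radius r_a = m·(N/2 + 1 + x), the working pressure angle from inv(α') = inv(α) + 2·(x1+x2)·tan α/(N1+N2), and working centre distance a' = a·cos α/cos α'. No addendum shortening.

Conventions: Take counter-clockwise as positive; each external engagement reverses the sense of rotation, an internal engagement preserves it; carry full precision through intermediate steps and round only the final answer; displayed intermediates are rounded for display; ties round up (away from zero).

1.6542

recognized (one external pair, fixed centres): single-mesh tooth geometry, m = 4.564, N1 = 26, N2 = 22
base radii: r_b1 = 56.207843, r_b2 = 47.560483
tip radii: r_a1 = 63.896000, r_a2 = 54.768000
no profile shift: α' = α, a' = a
action lengths: √(r_a1²−r_b1²) = 30.387121, √(r_a2²−r_b2²) = 27.157583
base pitch p_b = π·m·cos α = 13.583242
CR = (30.387121 + 27.157583 − 109.536000·sin 18.67600°)/13.583242 = 1.654208
contact ratio ≈ 1.6542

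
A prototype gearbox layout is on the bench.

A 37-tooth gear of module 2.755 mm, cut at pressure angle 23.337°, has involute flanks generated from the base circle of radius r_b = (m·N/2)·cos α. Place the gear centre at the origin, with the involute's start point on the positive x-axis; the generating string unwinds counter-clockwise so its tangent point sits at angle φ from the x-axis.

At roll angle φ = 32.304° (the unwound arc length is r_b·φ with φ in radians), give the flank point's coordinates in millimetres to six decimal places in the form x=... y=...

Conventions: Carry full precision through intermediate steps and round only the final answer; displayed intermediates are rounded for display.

x=53.655257 y=2.707929

recognized (one wheel, involute flank): single-mesh tooth geometry, m = 2.755, N = 37
pitch radius r_p = m·N/2 = 2.755·37/2 = 50.967500
base radius r_b = r_p·cos α = 50.967500·cos 23.337° = 46.797887
roll angle φ = 32.304° = 0.56381116 rad
x = r_b·(cos φ + φ·sin φ) = 53.655257
y = r_b·(sin φ − φ·cos φ) = 2.707929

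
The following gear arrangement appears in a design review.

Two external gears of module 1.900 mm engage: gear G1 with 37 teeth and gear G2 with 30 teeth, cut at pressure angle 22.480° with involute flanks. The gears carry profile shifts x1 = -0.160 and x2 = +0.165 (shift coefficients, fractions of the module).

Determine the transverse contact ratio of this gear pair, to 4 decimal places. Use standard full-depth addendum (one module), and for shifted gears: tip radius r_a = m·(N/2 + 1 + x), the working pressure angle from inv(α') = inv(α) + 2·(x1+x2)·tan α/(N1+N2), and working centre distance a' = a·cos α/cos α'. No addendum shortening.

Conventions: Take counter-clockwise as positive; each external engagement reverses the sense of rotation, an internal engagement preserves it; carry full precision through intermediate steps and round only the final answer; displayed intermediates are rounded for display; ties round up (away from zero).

single-mesh involute tooth geometry (37T engaging 30T at module 1.900)
base radii: r_b1 = 32.479059, r_b2 = 26.334372
tip radii: r_a1 = 36.746000, r_a2 = 30.713500
inv(α') = inv(22.480°) + 2·(-0.160+0.165)·tan α/(37+30) = 0.02151641  ⇒  α' = 22.50064°
a' = a·cos α / cos α' = 63.6500·cos 22.480°/cos 22.50064° = 63.659496
action lengths: √(r_a1²−r_b1²) = 17.186601, √(r_a2²−r_b2²) = 15.805693
base pitch p_b = π·m·cos α = 5.515458
CR = (17.186601 + 15.805693 − 63.659496·sin 22.50064°)/5.515458 = 1.564729
contact ratio ≈ 1.5647

1.5647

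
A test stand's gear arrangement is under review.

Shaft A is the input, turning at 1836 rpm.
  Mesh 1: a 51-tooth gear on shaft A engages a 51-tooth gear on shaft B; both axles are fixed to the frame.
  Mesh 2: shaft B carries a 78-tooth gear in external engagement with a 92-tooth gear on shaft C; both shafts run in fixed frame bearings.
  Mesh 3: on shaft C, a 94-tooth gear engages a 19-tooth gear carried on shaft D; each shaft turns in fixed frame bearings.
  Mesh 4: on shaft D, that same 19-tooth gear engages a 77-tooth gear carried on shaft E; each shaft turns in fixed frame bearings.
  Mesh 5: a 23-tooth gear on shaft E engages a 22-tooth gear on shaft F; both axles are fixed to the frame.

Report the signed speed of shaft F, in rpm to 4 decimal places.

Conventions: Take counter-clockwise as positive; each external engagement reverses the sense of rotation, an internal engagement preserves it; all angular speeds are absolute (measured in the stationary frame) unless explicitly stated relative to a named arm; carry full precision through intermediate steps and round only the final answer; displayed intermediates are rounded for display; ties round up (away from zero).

recognized (6 fixed axles, 5 meshes): fixed-axis compound train
mesh 1 [51T→51T]: ω = 1836.0000×51/51 = 1836.0000 rpm, sense flips to −
mesh 2 [78T→92T]: ω = 1836.0000×78/92 = 1556.6087 rpm, sense flips to +
mesh 3 [94T→19T]: ω = 1556.6087×94/19 = 7701.1167 rpm, sense flips to −
mesh 4 [19T→77T]: ω = 7701.1167×19/77 = 1900.2756 rpm, sense flips to +
mesh 5 [23T→22T]: ω = 1900.2756×23/22 = 1986.6517 rpm, sense flips to −
signed output speed = -1986.6517 rpm

-1986.6517 rpm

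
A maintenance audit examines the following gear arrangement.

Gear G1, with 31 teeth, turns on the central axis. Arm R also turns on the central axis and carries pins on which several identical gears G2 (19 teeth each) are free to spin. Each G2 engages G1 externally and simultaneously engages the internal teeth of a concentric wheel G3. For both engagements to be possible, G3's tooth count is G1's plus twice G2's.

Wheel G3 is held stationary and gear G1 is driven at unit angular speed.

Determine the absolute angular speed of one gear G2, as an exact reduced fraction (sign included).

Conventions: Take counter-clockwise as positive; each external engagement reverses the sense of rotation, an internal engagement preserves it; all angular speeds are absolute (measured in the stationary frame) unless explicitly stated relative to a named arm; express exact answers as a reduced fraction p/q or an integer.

-31/38

class = planetary set [G3 = 31+2·19 = 69; Willis about the carrier]
ring teeth: 31 + 2·19 = 69
31(ω_sun−ω_arm) = −69(ω_ring−ω_arm),  ω_ring = 0, ω_sun = 1
31(1−ω_arm) = −69(0−ω_arm)  ⇒  100·ω_arm = 31  ⇒  ω_arm = 31/100
sun–planet mesh: 31·(1−31/100) = −19·(ω_p−ω_arm)  ⇒  ω_p−ω_arm = -2139/1900
ω_p = 31/100 − 2139/1900 = -31/38
exact speed ratio = -31/38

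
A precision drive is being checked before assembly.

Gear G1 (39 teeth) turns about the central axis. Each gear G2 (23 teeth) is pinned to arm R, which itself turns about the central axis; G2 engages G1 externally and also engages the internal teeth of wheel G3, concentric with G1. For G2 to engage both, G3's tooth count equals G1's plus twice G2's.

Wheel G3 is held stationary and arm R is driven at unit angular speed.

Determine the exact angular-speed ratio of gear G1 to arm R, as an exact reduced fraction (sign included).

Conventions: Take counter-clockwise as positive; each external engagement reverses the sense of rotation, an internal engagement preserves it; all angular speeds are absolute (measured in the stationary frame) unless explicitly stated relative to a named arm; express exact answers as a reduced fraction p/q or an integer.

class = planetary set [G3 = 39+2·23 = 85; Willis about the carrier]
ring teeth: 39 + 2·23 = 85
39(ω_sun−ω_arm) = −85(ω_ring−ω_arm),  ω_ring = 0, ω_arm = 1
ω_sun = 1 − (85/39)(0−1) = 124/39
ω_out/ω_in = 124/39

124/39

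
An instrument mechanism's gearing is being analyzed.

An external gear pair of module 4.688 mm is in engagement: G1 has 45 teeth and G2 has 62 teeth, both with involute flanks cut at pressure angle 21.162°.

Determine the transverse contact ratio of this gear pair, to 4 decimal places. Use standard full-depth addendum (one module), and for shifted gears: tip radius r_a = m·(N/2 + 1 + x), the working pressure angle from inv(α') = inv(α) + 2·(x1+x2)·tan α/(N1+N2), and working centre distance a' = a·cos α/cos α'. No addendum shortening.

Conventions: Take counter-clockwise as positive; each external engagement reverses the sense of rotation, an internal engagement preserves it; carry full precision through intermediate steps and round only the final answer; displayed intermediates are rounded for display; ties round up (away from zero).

class = single-mesh tooth geometry [involute pair 45T × 62T, m = 4.688]
base radii: r_b1 = 98.366791, r_b2 = 135.527579
tip radii: r_a1 = 110.168000, r_a2 = 150.016000
no profile shift: α' = α, a' = a
action lengths: √(r_a1²−r_b1²) = 49.608090, √(r_a2²−r_b2²) = 64.320103
base pitch p_b = π·m·cos α = 13.734595
CR = (49.608090 + 64.320103 − 250.808000·sin 21.16200°)/13.734595 = 1.702632
contact ratio ≈ 1.7026

1.7026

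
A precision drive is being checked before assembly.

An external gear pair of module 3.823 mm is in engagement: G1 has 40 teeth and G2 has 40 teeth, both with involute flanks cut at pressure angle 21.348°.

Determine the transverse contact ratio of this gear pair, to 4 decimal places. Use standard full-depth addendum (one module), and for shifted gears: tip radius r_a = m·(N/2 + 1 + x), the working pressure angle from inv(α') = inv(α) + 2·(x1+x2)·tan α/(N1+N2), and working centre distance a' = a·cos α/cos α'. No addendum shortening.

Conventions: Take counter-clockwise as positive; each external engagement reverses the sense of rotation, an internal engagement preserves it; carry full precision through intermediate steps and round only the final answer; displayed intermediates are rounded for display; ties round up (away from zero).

class = single-mesh tooth geometry [involute pair 40T × 40T, m = 3.823]
base radii: r_b1 = 71.213818, r_b2 = 71.213818
tip radii: r_a1 = 80.283000, r_a2 = 80.283000
no profile shift: α' = α, a' = a
action lengths: √(r_a1²−r_b1²) = 37.066861, √(r_a2²−r_b2²) = 37.066861
base pitch p_b = π·m·cos α = 11.186240
CR = (37.066861 + 37.066861 − 152.920000·sin 21.34800°)/11.186240 = 1.650778
contact ratio ≈ 1.6508

1.6508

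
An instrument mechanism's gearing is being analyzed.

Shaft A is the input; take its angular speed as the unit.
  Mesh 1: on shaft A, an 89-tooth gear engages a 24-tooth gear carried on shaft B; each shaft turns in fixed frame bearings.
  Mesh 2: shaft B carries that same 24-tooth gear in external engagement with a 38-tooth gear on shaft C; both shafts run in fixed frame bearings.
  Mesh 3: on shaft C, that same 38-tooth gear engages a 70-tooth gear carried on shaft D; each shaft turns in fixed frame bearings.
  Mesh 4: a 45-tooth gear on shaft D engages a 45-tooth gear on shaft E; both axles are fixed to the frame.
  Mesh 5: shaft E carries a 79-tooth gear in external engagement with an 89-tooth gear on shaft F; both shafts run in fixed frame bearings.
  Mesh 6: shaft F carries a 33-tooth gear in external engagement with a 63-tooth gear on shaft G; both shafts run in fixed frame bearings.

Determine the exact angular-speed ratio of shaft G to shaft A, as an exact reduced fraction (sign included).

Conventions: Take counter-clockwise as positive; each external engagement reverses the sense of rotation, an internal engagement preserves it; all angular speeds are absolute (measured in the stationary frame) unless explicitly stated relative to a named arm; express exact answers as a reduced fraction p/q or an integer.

class = fixed-axis compound train [6 meshes; 6 ratios multiply, 6 sense flips]
mesh 1 [89T→24T]: running ratio 89/24, sense −
mesh 2 [24T→38T]: running ratio 89/38, sense +
mesh 3 [38T→70T]: running ratio 89/70, sense −
mesh 4 [45T→45T]: running ratio 89/70, sense +
mesh 5 [79T→89T]: running ratio 79/70, sense −
mesh 6 [33T→63T]: running ratio 869/1470, sense +
ω_out/ω_in = 869/1470

869/1470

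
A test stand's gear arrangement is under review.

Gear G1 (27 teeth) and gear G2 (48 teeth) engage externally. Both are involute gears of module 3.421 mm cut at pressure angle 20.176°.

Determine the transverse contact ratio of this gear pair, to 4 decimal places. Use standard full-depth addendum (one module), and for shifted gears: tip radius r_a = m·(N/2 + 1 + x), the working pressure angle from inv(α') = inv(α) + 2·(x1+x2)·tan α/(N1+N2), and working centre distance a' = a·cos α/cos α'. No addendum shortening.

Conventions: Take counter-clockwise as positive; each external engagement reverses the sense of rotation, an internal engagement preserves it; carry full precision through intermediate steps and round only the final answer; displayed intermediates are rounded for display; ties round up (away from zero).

1.6804

class = single-mesh tooth geometry [involute pair 27T × 48T, m = 3.421]
base radii: r_b1 = 43.349569, r_b2 = 77.065900
tip radii: r_a1 = 49.604500, r_a2 = 85.525000
no profile shift: α' = α, a' = a
action lengths: √(r_a1²−r_b1²) = 24.112680, √(r_a2²−r_b2²) = 37.086018
base pitch p_b = π·m·cos α = 10.087903
CR = (24.112680 + 37.086018 − 128.287500·sin 20.17600°)/10.087903 = 1.680398
contact ratio ≈ 1.6804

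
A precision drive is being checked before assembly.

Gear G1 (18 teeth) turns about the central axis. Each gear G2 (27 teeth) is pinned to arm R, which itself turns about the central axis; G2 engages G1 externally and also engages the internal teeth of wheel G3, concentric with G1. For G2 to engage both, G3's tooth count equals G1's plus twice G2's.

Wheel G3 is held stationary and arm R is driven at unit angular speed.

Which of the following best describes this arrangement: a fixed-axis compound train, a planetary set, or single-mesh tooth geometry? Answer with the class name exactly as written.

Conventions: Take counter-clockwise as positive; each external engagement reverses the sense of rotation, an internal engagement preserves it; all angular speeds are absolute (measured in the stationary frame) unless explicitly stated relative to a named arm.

planetary set

recognized (axles ride arm R): planetary set, 18/27/72 teeth
classification: planetary set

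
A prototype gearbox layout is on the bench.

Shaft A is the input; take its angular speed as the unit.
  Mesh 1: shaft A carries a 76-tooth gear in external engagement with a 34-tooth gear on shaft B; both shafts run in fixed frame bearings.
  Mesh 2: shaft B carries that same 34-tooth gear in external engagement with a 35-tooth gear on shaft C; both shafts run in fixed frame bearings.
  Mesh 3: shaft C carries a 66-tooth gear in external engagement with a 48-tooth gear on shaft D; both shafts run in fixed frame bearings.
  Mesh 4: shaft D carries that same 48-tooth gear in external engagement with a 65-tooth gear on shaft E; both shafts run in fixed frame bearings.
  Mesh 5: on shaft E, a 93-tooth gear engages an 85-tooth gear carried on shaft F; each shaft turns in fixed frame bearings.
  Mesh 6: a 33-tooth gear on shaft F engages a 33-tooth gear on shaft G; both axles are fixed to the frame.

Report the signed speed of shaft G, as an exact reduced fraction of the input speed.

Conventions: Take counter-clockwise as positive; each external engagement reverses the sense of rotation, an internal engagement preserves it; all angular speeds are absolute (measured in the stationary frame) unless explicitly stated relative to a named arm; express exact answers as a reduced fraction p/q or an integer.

466488/193375

6-mesh fixed-axis compound train (all bearings frame-fixed)
mesh 1 [76T→34T]: |ω|/ω_in = 1×76/34 = 38/17, sense flips to −
mesh 2 [34T→35T]: |ω|/ω_in = (38/17)×34/35 = 76/35, sense flips to +
mesh 3 [66T→48T]: |ω|/ω_in = (76/35)×66/48 = 209/70, sense flips to −
mesh 4 [48T→65T]: |ω|/ω_in = (209/70)×48/65 = 5016/2275, sense flips to +
mesh 5 [93T→85T]: |ω|/ω_in = (5016/2275)×93/85 = 466488/193375, sense flips to −
mesh 6 [33T→33T]: |ω|/ω_in = (466488/193375)×33/33 = 466488/193375, sense flips to +
signed output speed (× input speed) = 466488/193375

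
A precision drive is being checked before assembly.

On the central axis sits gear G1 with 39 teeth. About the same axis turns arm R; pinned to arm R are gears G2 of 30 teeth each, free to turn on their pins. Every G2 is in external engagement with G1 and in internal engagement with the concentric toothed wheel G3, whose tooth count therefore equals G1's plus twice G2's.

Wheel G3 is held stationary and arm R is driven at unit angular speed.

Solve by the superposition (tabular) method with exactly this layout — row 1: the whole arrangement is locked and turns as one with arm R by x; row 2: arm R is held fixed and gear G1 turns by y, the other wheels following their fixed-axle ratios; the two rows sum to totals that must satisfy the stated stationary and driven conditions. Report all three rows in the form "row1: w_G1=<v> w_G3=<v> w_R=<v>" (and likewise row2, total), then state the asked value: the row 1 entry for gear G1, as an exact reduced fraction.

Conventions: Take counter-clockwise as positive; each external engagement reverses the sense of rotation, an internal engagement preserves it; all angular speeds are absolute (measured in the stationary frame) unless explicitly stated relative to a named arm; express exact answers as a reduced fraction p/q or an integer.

row1: w_G1=1 w_G3=1 w_R=1
row2: w_G1=33/13 w_G3=-1 w_R=0
total: w_G1=46/13 w_G3=0 w_R=1
asked value: 1

recognized (axles ride arm R): planetary set, 39/30/99 teeth
row 1 — lock + rotate with arm: ω_sun = ω_ring = ω_arm = x
row 2: sun turns y, ring = −(39/99)·y, arm 0
boundary: total ω_ring = x − (39/99)·y = 0 and total ω_arm = x = 1  ⇒  y = 33/13, x = 1
row 2 ring = −(39/99)·33/13 = -1
totals (row 1 + row 2): sun 1 + 33/13 = 46/13, ring 1 + (-1) = 0, arm 1 + 0 = 1
asked cell (row1, sun) = 1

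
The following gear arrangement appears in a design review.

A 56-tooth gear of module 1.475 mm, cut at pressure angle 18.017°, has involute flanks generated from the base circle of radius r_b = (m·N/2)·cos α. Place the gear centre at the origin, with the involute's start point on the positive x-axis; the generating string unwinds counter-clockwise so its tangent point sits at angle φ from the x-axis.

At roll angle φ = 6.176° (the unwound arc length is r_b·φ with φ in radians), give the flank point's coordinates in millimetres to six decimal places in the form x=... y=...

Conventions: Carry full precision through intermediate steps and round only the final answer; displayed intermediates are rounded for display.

class = single-mesh tooth geometry [base-circle involute, m = 1.475, 56T]
pitch radius r_p = m·N/2 = 1.475·56/2 = 41.300000
base radius r_b = r_p·cos α = 41.300000·cos 18.017° = 39.274846
roll angle φ = 6.176° = 0.10779153 rad
x = r_b·(cos φ + φ·sin φ) = 39.502351
y = r_b·(sin φ − φ·cos φ) = 0.016377

x=39.502351 y=0.016377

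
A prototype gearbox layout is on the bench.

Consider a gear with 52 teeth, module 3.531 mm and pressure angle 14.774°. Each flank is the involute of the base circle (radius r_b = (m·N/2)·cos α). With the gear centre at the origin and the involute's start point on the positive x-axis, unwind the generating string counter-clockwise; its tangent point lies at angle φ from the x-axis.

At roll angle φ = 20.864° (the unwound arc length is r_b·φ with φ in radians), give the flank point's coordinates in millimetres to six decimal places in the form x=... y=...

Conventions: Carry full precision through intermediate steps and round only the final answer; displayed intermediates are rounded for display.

x=94.462735 y=1.409951

class = single-mesh tooth geometry [base-circle involute, m = 3.531, 52T]
pitch radius r_p = m·N/2 = 3.531·52/2 = 91.806000
base radius r_b = r_p·cos α = 91.806000·cos 14.774° = 88.770821
roll angle φ = 20.864° = 0.36414550 rad
x = r_b·(cos φ + φ·sin φ) = 94.462735
y = r_b·(sin φ − φ·cos φ) = 1.409951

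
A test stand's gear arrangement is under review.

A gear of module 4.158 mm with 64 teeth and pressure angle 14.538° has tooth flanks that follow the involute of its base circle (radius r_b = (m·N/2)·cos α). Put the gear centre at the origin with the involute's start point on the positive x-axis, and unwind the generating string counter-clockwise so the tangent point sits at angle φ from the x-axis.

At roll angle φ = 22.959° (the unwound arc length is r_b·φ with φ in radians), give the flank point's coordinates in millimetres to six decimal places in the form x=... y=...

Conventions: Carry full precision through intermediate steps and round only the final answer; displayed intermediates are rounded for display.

topology: single-mesh involute geometry — m = 4.158, N = 64
pitch radius r_p = m·N/2 = 4.158·64/2 = 133.056000
base radius r_b = r_p·cos α = 133.056000·cos 14.538° = 128.795729
roll angle φ = 22.959° = 0.40071014 rad
x = r_b·(cos φ + φ·sin φ) = 138.724612
y = r_b·(sin φ − φ·cos φ) = 2.718202

x=138.724612 y=2.718202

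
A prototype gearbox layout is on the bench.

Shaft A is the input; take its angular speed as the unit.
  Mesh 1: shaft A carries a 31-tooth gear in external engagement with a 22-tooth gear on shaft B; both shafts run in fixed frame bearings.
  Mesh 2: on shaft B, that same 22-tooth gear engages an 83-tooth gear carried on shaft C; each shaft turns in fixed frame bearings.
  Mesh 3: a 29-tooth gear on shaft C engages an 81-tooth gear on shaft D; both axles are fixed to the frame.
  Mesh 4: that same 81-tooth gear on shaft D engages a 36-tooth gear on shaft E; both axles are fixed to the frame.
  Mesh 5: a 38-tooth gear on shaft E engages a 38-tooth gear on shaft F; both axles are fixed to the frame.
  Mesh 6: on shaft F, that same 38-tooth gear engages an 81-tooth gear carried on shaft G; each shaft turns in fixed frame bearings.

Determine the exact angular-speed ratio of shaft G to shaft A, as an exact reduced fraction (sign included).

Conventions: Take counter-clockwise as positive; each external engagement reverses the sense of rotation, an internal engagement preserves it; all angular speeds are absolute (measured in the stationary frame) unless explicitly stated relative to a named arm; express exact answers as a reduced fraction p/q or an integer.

17081/121014

class = fixed-axis compound train [6 meshes; 6 ratios multiply, 6 sense flips]
mesh 1 [31T→22T]: running ratio 31/22, sense −
mesh 2 [22T→83T]: running ratio 31/83, sense +
mesh 3 [29T→81T]: running ratio 899/6723, sense −
mesh 4 [81T→36T]: running ratio 899/2988, sense +
mesh 5 [38T→38T]: running ratio 899/2988, sense −
mesh 6 [38T→81T]: running ratio 17081/121014, sense +
ω_out/ω_in = 17081/121014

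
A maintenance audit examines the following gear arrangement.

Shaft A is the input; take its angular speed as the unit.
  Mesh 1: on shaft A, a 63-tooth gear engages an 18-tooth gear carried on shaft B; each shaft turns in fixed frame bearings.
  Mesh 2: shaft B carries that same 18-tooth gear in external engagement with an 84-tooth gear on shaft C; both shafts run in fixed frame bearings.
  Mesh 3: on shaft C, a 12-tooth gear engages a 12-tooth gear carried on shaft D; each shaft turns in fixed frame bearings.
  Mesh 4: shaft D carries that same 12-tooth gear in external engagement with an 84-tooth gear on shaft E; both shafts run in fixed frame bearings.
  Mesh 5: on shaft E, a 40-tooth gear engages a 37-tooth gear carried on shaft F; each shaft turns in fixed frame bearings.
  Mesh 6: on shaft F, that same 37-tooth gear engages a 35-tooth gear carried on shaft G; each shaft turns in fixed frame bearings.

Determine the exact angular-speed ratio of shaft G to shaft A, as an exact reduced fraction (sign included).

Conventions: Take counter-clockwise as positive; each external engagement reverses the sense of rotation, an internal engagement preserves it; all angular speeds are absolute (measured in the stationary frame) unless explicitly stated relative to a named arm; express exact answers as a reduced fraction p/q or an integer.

6/49

class = fixed-axis compound train [6 meshes; 6 ratios multiply, 6 sense flips]
mesh 1 [63T→18T]: running ratio 7/2, sense −
mesh 2 [18T→84T]: running ratio 3/4, sense +
mesh 3 [12T→12T]: running ratio 3/4, sense −
mesh 4 [12T→84T]: running ratio 3/28, sense +
mesh 5 [40T→37T]: running ratio 30/259, sense −
mesh 6 [37T→35T]: running ratio 6/49, sense +
ω_out/ω_in = 6/49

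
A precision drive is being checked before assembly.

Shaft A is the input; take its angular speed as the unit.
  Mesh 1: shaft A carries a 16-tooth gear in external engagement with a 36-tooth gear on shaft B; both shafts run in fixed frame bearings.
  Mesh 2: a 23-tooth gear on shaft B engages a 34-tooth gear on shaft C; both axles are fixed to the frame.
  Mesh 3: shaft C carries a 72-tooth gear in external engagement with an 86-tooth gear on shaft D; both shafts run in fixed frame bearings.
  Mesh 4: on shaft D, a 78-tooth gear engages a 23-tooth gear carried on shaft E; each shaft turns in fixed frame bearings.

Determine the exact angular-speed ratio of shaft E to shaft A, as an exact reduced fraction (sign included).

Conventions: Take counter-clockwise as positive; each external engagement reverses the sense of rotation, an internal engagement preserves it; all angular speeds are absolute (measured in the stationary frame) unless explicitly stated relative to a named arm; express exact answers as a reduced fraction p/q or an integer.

class = fixed-axis compound train [4 meshes; 4 ratios multiply, 4 sense flips]
mesh 1 [16T→36T]: running ratio 4/9, sense −
mesh 2 [23T→34T]: running ratio 46/153, sense +
mesh 3 [72T→86T]: running ratio 184/731, sense −
mesh 4 [78T→23T]: running ratio 624/731, sense +
ω_out/ω_in = 624/731

624/731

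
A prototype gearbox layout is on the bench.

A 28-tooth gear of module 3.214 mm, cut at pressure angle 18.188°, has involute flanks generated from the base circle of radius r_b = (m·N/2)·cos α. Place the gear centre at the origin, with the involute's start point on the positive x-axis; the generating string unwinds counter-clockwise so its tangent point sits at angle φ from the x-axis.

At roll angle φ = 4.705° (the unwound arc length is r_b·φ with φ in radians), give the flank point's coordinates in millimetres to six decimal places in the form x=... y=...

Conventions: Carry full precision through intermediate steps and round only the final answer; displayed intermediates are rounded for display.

x=42.891773 y=0.007885

topology: single-mesh involute geometry — m = 3.214, N = 28
pitch radius r_p = m·N/2 = 3.214·28/2 = 44.996000
base radius r_b = r_p·cos α = 44.996000·cos 18.188° = 42.747885
roll angle φ = 4.705° = 0.08211774 rad
x = r_b·(cos φ + φ·sin φ) = 42.891773
y = r_b·(sin φ − φ·cos φ) = 0.007885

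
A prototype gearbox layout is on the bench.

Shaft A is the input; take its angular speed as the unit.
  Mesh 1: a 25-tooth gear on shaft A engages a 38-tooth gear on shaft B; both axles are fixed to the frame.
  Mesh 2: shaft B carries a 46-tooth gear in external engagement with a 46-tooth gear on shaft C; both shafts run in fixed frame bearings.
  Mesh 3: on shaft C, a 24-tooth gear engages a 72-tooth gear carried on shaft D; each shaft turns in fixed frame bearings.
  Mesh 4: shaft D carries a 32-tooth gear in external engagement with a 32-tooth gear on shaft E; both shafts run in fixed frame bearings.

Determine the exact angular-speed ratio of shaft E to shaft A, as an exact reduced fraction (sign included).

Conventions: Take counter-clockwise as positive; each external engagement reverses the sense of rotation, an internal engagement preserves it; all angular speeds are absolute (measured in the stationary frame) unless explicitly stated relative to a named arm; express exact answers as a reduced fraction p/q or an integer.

25/114

class = fixed-axis compound train [4 meshes; 4 ratios multiply, 4 sense flips]
mesh 1 [25T→38T]: running ratio 25/38, sense −
mesh 2 [46T→46T]: running ratio 25/38, sense +
mesh 3 [24T→72T]: running ratio 25/114, sense −
mesh 4 [32T→32T]: running ratio 25/114, sense +
ω_out/ω_in = 25/114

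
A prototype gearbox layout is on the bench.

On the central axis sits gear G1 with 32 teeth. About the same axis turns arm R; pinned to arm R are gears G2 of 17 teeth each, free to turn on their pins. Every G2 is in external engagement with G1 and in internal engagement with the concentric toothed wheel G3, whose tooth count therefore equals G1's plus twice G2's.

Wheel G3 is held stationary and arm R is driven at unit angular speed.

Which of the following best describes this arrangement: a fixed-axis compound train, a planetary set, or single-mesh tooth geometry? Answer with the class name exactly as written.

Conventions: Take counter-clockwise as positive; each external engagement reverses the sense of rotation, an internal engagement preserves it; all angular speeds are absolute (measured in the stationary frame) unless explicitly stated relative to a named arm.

planetary set

topology: planetary set — G1 32T / G2 17T / G3 66T, arm = carrier (Willis)
classification: planetary set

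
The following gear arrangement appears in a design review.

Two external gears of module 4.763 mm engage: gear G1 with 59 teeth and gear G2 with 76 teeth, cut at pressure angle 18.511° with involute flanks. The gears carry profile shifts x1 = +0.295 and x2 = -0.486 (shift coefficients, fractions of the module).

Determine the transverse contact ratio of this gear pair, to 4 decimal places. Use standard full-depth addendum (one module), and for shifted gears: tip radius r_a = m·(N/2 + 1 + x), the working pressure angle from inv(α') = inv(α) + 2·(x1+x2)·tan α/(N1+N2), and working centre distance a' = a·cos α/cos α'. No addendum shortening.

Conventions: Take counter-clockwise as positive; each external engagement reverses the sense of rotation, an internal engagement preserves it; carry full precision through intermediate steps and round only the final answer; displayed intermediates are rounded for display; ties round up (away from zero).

single-mesh involute tooth geometry (59T engaging 76T at module 4.763)
base radii: r_b1 = 133.238972, r_b2 = 171.629863
tip radii: r_a1 = 146.676585, r_a2 = 183.442182
inv(α') = inv(18.511°) + 2·(+0.295-0.486)·tan α/(59+76) = 0.01078353  ⇒  α' = 18.01253°
a' = a·cos α / cos α' = 321.5025·cos 18.511°/cos 18.01253° = 320.580845
action lengths: √(r_a1²−r_b1²) = 61.330228, √(r_a2²−r_b2²) = 64.762832
base pitch p_b = π·m·cos α = 14.189240
CR = (61.330228 + 64.762832 − 320.580845·sin 18.01253°)/14.189240 = 1.900135
contact ratio ≈ 1.9001

1.9001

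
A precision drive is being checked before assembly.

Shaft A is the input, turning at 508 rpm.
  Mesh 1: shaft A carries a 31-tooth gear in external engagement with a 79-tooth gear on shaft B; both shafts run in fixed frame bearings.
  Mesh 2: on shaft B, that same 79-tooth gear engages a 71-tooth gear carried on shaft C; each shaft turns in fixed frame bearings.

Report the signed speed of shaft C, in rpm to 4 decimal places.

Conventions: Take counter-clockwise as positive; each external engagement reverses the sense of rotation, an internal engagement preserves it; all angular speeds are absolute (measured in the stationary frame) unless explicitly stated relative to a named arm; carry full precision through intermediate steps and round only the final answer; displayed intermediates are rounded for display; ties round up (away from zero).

topology: fixed-axis compound train — 2 meshes, A→C
mesh 1 [31T→79T]: ω = 508.0000×31/79 = 199.3418 rpm, sense flips to −
mesh 2 [79T→71T]: ω = 199.3418×79/71 = 221.8028 rpm, sense flips to +
signed output speed = +221.8028 rpm

+221.8028 rpm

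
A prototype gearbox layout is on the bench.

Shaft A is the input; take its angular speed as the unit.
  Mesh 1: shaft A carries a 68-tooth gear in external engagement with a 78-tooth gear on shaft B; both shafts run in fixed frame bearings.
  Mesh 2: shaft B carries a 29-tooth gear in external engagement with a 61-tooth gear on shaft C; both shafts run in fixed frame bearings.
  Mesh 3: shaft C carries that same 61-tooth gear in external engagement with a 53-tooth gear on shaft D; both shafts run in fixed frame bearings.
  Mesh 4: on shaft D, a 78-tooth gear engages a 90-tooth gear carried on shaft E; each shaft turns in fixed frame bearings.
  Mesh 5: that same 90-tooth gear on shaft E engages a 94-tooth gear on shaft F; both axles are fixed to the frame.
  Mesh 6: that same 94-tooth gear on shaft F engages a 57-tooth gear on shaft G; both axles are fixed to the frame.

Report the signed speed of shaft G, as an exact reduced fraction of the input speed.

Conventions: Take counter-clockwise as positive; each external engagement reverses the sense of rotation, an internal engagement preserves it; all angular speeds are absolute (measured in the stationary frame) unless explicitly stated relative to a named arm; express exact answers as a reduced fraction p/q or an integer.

6-mesh fixed-axis compound train (all bearings frame-fixed)
mesh 1 [68T→78T]: |ω|/ω_in = 1×68/78 = 34/39, sense flips to −
mesh 2 [29T→61T]: |ω|/ω_in = (34/39)×29/61 = 986/2379, sense flips to +
mesh 3 [61T→53T]: |ω|/ω_in = (986/2379)×61/53 = 986/2067, sense flips to −
mesh 4 [78T→90T]: |ω|/ω_in = (986/2067)×78/90 = 986/2385, sense flips to +
mesh 5 [90T→94T]: |ω|/ω_in = (986/2385)×90/94 = 986/2491, sense flips to −
mesh 6 [94T→57T]: |ω|/ω_in = (986/2491)×94/57 = 1972/3021, sense flips to +
signed output speed (× input speed) = 1972/3021

1972/3021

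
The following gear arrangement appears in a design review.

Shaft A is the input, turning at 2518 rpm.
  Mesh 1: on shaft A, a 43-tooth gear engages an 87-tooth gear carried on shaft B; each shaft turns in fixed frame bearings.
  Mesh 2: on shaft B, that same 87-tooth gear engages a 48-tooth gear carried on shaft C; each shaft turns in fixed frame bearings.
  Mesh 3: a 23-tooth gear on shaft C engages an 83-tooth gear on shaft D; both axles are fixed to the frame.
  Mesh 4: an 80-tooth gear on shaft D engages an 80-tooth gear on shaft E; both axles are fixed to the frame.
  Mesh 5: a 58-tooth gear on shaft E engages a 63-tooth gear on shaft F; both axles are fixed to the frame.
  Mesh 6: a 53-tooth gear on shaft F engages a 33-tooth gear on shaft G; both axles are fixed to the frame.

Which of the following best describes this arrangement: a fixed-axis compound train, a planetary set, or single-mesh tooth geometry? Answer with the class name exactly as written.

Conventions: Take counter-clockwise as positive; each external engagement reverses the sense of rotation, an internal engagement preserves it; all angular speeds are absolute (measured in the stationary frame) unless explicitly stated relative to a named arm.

class = fixed-axis compound train [6 meshes; 6 ratios multiply, 6 sense flips]
classification: fixed-axis compound train

fixed-axis compound train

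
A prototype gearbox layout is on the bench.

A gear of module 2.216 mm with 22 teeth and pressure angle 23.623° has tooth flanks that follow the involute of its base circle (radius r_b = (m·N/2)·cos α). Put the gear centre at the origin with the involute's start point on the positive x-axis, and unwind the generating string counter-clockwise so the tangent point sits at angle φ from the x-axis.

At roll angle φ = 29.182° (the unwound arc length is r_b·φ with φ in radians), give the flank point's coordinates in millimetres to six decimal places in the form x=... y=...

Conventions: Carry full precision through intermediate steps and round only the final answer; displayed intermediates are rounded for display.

x=25.044902 y=0.958300

single-mesh involute tooth geometry (22T wheel at module 2.216)
pitch radius r_p = m·N/2 = 2.216·22/2 = 24.376000
base radius r_b = r_p·cos α = 24.376000·cos 23.623° = 22.333339
roll angle φ = 29.182° = 0.50932198 rad
x = r_b·(cos φ + φ·sin φ) = 25.044902
y = r_b·(sin φ − φ·cos φ) = 0.958300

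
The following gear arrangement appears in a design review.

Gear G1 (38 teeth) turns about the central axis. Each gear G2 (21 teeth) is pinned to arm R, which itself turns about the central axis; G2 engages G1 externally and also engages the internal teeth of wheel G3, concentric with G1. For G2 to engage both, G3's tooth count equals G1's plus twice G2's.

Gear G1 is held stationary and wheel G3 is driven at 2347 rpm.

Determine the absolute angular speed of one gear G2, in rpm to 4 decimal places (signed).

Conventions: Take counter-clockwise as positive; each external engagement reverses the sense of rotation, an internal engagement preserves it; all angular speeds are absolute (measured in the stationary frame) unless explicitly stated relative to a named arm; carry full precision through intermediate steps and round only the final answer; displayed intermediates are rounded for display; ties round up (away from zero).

topology: planetary set — G1 38T / G2 21T / G3 80T, arm = carrier (Willis)
normalise by the input: solve with ω_ring = 1, then scale by 2347 rpm
ring teeth: 38 + 2·21 = 80
38(ω_sun−ω_arm) = −80(ω_ring−ω_arm),  ω_sun = 0, ω_ring = 1
38(0−ω_arm) = −80(1−ω_arm)  ⇒  118·ω_arm = 80  ⇒  ω_arm = 40/59
sun–planet mesh: 38·(0−40/59) = −21·(ω_p−ω_arm)  ⇒  ω_p−ω_arm = 1520/1239
ω_p = 40/59 + 1520/1239 = 40/21
scale: ω_p = 40/21 × 2347 rpm = +4470.4762 rpm

+4470.4762 rpm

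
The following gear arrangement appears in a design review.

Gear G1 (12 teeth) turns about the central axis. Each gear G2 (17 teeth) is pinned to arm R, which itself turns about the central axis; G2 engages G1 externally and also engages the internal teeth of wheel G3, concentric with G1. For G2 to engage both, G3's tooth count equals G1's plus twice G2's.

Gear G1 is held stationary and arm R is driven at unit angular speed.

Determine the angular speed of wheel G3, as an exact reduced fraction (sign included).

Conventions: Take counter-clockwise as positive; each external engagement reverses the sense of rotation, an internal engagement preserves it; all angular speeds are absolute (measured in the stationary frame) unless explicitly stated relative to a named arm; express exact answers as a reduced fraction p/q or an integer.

29/23

class = planetary set [G3 = 12+2·17 = 46; Willis about the carrier]
ring teeth: 12 + 2·17 = 46
12(ω_sun−ω_arm) = −46(ω_ring−ω_arm),  ω_sun = 0, ω_arm = 1
ω_ring = 1 − (12/46)(0−1) = 29/23
exact speed ratio = 29/23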